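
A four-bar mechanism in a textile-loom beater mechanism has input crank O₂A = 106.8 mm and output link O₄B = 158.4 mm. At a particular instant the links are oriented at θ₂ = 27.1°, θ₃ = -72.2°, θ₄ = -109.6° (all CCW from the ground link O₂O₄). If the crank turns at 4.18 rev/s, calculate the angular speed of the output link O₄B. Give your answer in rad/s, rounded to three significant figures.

28.8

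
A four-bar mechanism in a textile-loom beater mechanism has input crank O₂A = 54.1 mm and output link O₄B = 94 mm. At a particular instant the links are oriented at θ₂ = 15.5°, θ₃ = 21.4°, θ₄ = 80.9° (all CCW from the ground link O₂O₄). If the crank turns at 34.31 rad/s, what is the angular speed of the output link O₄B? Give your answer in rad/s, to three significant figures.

2.36

ω₂ = 34.31 rad/s
Differentiating the loop-closure r₂e^{iθ₂}+r₃e^{iθ₃}=r₁+r₄e^{iθ₄} gives r₂ω₂e^{iθ₂}+r₃ω₃e^{iθ₃}=r₄ω₄e^{iθ₄}.
Eliminating the other unknown: ω₄ = r₂ω₂ sin(θ₂−θ₃) / [r₄ sin(θ₄−θ₃)].
Numerator sine = -0.10279; denominator sine = +0.86163.
Result = 0.0541·34.31·(-0.10279) / (0.094·(+0.86163)) = -2.3558 rad/s; magnitude 2.3558 rad/s.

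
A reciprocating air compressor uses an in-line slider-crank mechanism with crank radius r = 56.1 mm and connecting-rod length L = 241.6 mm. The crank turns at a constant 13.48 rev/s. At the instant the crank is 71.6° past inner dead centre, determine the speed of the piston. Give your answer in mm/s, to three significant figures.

4850

ω = 2π·13.5 = 84.7 rad/s
For an in-line slider-crank, x = r cosθ + √(L² − r² sin²θ), so v = −rω sinθ·[1 + r cosθ/√(L² − r² sin²θ)].
With r = 0.0561 m, L = 0.2416 m, θ = 71.6°: √(L² − r² sin²θ) = 0.23566 m.
v = −0.0561·84.7·0.94888·[1 + 0.0561·0.31565/0.23566] = -4.8474 m/s.
|v| = 4.8474 m/s = 4847.4 mm/s.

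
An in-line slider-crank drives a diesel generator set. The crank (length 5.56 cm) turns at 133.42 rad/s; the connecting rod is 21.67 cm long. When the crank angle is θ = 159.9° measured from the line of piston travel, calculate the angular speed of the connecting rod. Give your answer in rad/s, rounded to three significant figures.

32.3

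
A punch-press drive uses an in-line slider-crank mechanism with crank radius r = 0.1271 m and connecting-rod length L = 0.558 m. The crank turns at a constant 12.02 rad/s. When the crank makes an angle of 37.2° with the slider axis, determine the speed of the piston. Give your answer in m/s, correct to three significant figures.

1.09

ω = 12.02 rad/s
For an in-line slider-crank, x = r cosθ + √(L² − r² sin²θ), so v = −rω sinθ·[1 + r cosθ/√(L² − r² sin²θ)].
With r = 0.1271 m, L = 0.558 m, θ = 37.2°: √(L² − r² sin²θ) = 0.55268 m.
v = −0.1271·12.02·0.60460·[1 + 0.1271·0.79653/0.55268] = -1.0929 m/s.
|v| = 1.0929 m/s.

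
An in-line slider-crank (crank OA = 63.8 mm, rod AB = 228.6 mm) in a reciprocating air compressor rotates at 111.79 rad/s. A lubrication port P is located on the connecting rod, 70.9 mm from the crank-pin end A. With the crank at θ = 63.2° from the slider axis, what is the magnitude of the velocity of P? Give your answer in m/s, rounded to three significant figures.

6.98

ω = 111.8 rad/s.  Crank-pin speed |V_A| = rω = 7.1322 m/s, perpendicular to OA.
Rod angle: sinφ = −(r/L) sinθ ⇒ φ = -14.425°; ω_rod = −rω cosθ/√(L²−r²sin²θ) = -14.525 rad/s.
V_P = V_A + ω_rod × AP, with AP = 0.0709 m along the rod.
Components: V_Px = −rω sinθ − a·ω_rod·sinφ = -6.6226 m/s;  V_Py = rω cosθ + a·ω_rod·cosφ = +2.2184 m/s.
|V_P| = √(V_Px² + V_Py²) = 6.9843 m/s.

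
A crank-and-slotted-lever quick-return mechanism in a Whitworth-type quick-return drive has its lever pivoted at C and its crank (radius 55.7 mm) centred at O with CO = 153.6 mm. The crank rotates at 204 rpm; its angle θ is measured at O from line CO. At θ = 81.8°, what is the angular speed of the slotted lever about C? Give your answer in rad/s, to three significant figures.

3.17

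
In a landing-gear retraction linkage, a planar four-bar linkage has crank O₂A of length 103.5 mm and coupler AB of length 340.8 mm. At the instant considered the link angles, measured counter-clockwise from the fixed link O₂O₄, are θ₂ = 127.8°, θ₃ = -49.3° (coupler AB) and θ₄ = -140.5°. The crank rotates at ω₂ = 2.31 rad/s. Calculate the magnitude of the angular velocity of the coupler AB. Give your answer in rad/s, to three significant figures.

ω₂ = 2.31 rad/s
Differentiating the loop-closure r₂e^{iθ₂}+r₃e^{iθ₃}=r₁+r₄e^{iθ₄} gives r₂ω₂e^{iθ₂}+r₃ω₃e^{iθ₃}=r₄ω₄e^{iθ₄}.
Eliminating the other unknown: ω₃ = r₂ω₂ sin(θ₄−θ₂) / [r₃ sin(θ₃−θ₄)].
Numerator sine = +0.99956; denominator sine = +0.99978.
Result = 0.1035·2.31·(+0.99956) / (0.3408·(+0.99978)) = +0.70139 rad/s; magnitude 0.70139 rad/s.

0.701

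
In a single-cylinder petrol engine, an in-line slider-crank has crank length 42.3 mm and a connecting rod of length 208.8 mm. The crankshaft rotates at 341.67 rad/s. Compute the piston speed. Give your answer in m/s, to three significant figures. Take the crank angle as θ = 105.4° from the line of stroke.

13.2

ω = 341.7 rad/s
For an in-line slider-crank, x = r cosθ + √(L² − r² sin²θ), so v = −rω sinθ·[1 + r cosθ/√(L² − r² sin²θ)].
With r = 0.0423 m, L = 0.2088 m, θ = 105.4°: √(L² − r² sin²θ) = 0.20478 m.
v = −0.0423·341.7·0.96410·[1 + 0.0423·-0.26556/0.20478] = -13.169 m/s.
|v| = 13.169 m/s.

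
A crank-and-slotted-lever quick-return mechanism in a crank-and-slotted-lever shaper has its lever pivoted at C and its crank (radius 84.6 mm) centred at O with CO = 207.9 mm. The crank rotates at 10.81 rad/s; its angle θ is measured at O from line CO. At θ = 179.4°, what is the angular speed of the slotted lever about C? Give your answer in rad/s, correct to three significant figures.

ω = 10.81 rad/s
Crank pin A relative to C: A = (d + r cosθ, r sinθ); lever angle φ = atan2(r sinθ, d + r cosθ).
Differentiating tanφ: φ̇ = rω(d cosθ + r)/(d² + r² + 2dr cosθ).
d² + r² + 2dr cosθ = |CA|² = 0.0152048 m²;  d cosθ + r = -0.12329 m.
|ω_lever| = |0.0846·10.81·-0.12329| / 0.0152048 = 7.4155 rad/s.

7.42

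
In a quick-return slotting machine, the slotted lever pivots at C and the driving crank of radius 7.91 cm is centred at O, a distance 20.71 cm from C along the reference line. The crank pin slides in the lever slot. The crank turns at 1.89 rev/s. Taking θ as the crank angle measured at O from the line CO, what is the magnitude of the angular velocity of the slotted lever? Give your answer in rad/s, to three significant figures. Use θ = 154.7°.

5.20

ω = 11.88 rad/s (from 1.89 rev/s).
Crank pin A relative to C: A = (d + r cosθ, r sinθ); lever angle φ = atan2(r sinθ, d + r cosθ).
Differentiating tanφ: φ̇ = rω(d cosθ + r)/(d² + r² + 2dr cosθ).
d² + r² + 2dr cosθ = |CA|² = 0.0195266 m²;  d cosθ + r = -0.10814 m.
|ω_lever| = |0.0791·11.88·-0.10814| / 0.0195266 = 5.2019 rad/s.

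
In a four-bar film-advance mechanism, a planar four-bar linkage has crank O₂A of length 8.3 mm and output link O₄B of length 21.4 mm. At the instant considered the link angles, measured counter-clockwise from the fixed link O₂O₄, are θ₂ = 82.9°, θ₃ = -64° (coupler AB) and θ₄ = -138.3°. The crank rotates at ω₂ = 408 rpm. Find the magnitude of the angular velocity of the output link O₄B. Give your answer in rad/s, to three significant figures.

9.40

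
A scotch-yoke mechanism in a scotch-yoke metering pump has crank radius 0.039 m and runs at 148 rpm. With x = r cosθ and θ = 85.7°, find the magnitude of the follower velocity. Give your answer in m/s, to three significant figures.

ω = 15.5 rad/s (from 148 rpm).
x = r cosθ ⇒ ẋ = −rω sinθ.
|v| = rω|sinθ| = 0.039·15.5·|sin 85.7°| = 0.60274 m/s.

0.603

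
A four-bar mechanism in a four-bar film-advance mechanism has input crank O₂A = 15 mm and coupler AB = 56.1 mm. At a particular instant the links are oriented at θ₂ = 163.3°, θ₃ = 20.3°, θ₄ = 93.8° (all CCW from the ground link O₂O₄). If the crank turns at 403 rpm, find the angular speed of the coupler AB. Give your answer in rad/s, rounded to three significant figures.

11.0

ω₂ = 42.2 rad/s (from 403 rpm).
Differentiating the loop-closure r₂e^{iθ₂}+r₃e^{iθ₃}=r₁+r₄e^{iθ₄} gives r₂ω₂e^{iθ₂}+r₃ω₃e^{iθ₃}=r₄ω₄e^{iθ₄}.
Eliminating the other unknown: ω₃ = r₂ω₂ sin(θ₄−θ₂) / [r₃ sin(θ₃−θ₄)].
Numerator sine = -0.93667; denominator sine = -0.95882.
Result = 0.015·42.2·(-0.93667) / (0.0561·(-0.95882)) = +11.023 rad/s; magnitude 11.023 rad/s.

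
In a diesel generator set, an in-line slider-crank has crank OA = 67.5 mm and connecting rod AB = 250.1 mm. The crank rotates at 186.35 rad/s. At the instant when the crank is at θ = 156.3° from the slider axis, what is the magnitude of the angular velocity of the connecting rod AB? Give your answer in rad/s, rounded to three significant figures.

46.3

ω = 186.3 rad/s
The rod makes angle φ with the slider axis where L sinφ = r sinθ; differentiating, L cosφ·φ̇ = r ω cosθ.
L cosφ = √(L² − r² sin²θ) = 0.24862 m.
|ω_rod| = r ω |cosθ| / √(L² − r² sin²θ) = 0.0675·186.3·0.91566/0.24862 = 46.326 rad/s.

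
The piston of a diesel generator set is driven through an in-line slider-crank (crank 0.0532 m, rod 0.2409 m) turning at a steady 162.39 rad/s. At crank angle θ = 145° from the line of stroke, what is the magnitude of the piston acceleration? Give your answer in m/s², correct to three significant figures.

ω = 162.4 rad/s
x(θ) = r cosθ + √(L² − r² sin²θ); with ω constant, a = ω²·d²x/dθ².
d²x/dθ² = −r cosθ − r²(cos2θ)/√u − r⁴ sin²2θ/(4u^{3/2}),  u = L² − r² sin²θ = 0.0571017 m².
Substituting r = 0.0532 m, L = 0.2409 m, θ = 145°: d²x/dθ² = +0.039398 m.
a = ω²·d²x/dθ² = (162.4)²·(+0.039398) = +1039 m/s²;  |a| = 1039 m/s².

1040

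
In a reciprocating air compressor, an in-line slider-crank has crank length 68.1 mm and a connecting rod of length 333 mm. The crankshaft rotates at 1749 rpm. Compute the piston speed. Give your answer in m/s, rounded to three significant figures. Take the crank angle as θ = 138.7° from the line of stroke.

ω = 2π·1749/60 = 183.2 rad/s
For an in-line slider-crank, x = r cosθ + √(L² − r² sin²θ), so v = −rω sinθ·[1 + r cosθ/√(L² − r² sin²θ)].
With r = 0.0681 m, L = 0.333 m, θ = 138.7°: √(L² − r² sin²θ) = 0.32995 m.
v = −0.0681·183.2·0.66000·[1 + 0.0681·-0.75126/0.32995] = -6.9557 m/s.
|v| = 6.9557 m/s.

6.96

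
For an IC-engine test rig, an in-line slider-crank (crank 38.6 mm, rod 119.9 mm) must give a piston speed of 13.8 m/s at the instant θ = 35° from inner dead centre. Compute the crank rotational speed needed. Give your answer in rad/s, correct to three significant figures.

For an in-line slider-crank, |v_piston| = rω|sinθ|·[1 + r cosθ/√(L² − r² sin²θ)].
With r = 0.0386 m, L = 0.1199 m, θ = 35°: the bracketed kinematic factor |dx/dθ| = 0.028081 m.
ω = v/|dx/dθ| = 13.8/0.028081 = 491.44 rad/s.

491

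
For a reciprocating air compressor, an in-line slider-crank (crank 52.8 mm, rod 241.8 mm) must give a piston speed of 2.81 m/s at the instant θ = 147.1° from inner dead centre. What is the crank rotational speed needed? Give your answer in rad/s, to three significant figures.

For an in-line slider-crank, |v_piston| = rω|sinθ|·[1 + r cosθ/√(L² − r² sin²θ)].
With r = 0.0528 m, L = 0.2418 m, θ = 147.1°: the bracketed kinematic factor |dx/dθ| = 0.023384 m.
ω = v/|dx/dθ| = 2.81/0.023384 = 120.17 rad/s.

120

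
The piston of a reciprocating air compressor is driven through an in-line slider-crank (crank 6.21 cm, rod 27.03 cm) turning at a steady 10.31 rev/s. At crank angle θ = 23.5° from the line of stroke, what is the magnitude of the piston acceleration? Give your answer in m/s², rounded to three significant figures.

ω = 2π·10.3 = 64.78 rad/s
x(θ) = r cosθ + √(L² − r² sin²θ); with ω constant, a = ω²·d²x/dθ².
d²x/dθ² = −r cosθ − r²(cos2θ)/√u − r⁴ sin²2θ/(4u^{3/2}),  u = L² − r² sin²θ = 0.0724489 m².
Substituting r = 0.0621 m, L = 0.2703 m, θ = 23.5°: d²x/dθ² = -0.066823 m.
a = ω²·d²x/dθ² = (64.78)²·(-0.066823) = -280.41 m/s²;  |a| = 280.41 m/s².

280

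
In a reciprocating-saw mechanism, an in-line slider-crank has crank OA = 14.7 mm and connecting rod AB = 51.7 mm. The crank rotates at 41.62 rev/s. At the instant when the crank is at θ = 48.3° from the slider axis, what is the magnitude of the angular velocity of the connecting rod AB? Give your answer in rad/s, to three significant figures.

ω = 261.5 rad/s (converted from 41.62 rev/s).
The rod makes angle φ with the slider axis where L sinφ = r sinθ; differentiating, L cosφ·φ̇ = r ω cosθ.
L cosφ = √(L² − r² sin²θ) = 0.050522 m.
|ω_rod| = r ω |cosθ| / √(L² − r² sin²θ) = 0.0147·261.5·0.66523/0.050522 = 50.617 rad/s.

50.6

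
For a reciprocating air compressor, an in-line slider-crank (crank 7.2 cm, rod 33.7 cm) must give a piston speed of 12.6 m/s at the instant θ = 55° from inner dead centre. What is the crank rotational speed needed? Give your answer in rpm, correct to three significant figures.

For an in-line slider-crank, |v_piston| = rω|sinθ|·[1 + r cosθ/√(L² − r² sin²θ)].
With r = 0.072 m, L = 0.337 m, θ = 55°: the bracketed kinematic factor |dx/dθ| = 0.06632 m.
ω = v/|dx/dθ| = 12.6/0.06632 = 189.99 rad/s.
N = 60ω/(2π) = 1814.3 rpm.

1810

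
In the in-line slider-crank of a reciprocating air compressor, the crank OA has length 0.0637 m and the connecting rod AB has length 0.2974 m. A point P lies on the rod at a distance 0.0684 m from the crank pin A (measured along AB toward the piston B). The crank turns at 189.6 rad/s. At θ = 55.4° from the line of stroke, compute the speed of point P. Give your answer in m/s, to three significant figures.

11.5

ω = 189.6 rad/s.  Crank-pin speed |V_A| = rω = 12.078 m/s, perpendicular to OA.
Rod angle: sinφ = −(r/L) sinθ ⇒ φ = -10.155°; ω_rod = −rω cosθ/√(L²−r²sin²θ) = -23.427 rad/s.
V_P = V_A + ω_rod × AP, with AP = 0.0684 m along the rod.
Components: V_Px = −rω sinθ − a·ω_rod·sinφ = -10.224 m/s;  V_Py = rω cosθ + a·ω_rod·cosφ = +5.2808 m/s.
|V_P| = √(V_Px² + V_Py²) = 11.507 m/s.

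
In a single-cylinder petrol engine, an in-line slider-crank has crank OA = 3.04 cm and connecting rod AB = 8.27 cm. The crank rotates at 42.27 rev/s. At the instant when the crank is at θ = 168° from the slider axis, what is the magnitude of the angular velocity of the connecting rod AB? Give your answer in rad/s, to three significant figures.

95.8

ω = 265.6 rad/s (converted from 42.27 rev/s).
The rod makes angle φ with the slider axis where L sinφ = r sinθ; differentiating, L cosφ·φ̇ = r ω cosθ.
L cosφ = √(L² − r² sin²θ) = 0.082458 m.
|ω_rod| = r ω |cosθ| / √(L² − r² sin²θ) = 0.0304·265.6·0.97815/0.082458 = 95.776 rad/s.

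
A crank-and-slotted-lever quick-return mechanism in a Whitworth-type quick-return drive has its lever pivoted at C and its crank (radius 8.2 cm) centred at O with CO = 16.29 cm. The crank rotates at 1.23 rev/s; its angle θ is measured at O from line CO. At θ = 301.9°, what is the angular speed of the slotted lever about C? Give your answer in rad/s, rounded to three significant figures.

ω = 7.728 rad/s (from 1.23 rev/s).
Crank pin A relative to C: A = (d + r cosθ, r sinθ); lever angle φ = atan2(r sinθ, d + r cosθ).
Differentiating tanφ: φ̇ = rω(d cosθ + r)/(d² + r² + 2dr cosθ).
d² + r² + 2dr cosθ = |CA|² = 0.047378 m²;  d cosθ + r = +0.16808 m.
|ω_lever| = |0.082·7.728·+0.16808| / 0.047378 = 2.2483 rad/s.

2.25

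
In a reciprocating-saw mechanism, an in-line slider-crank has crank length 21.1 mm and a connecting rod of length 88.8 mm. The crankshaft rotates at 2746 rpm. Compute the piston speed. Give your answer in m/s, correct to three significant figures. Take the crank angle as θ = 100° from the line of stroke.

ω = 2π·2746/60 = 287.6 rad/s
For an in-line slider-crank, x = r cosθ + √(L² − r² sin²θ), so v = −rω sinθ·[1 + r cosθ/√(L² − r² sin²θ)].
With r = 0.0211 m, L = 0.0888 m, θ = 100°: √(L² − r² sin²θ) = 0.086335 m.
v = −0.0211·287.6·0.98481·[1 + 0.0211·-0.17365/0.086335] = -5.7218 m/s.
|v| = 5.7218 m/s.

5.72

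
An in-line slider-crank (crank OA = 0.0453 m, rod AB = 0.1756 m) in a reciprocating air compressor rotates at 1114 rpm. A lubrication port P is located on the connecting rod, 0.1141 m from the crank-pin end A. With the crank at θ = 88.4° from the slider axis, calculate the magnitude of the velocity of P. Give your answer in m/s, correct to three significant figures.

5.31

ω = 116.7 rad/s.  Crank-pin speed |V_A| = rω = 5.2846 m/s, perpendicular to OA.
Rod angle: sinφ = −(r/L) sinθ ⇒ φ = -14.944°; ω_rod = −rω cosθ/√(L²−r²sin²θ) = -0.8697 rad/s.
V_P = V_A + ω_rod × AP, with AP = 0.1141 m along the rod.
Components: V_Px = −rω sinθ − a·ω_rod·sinφ = -5.3081 m/s;  V_Py = rω cosθ + a·ω_rod·cosφ = +0.051678 m/s.
|V_P| = √(V_Px² + V_Py²) = 5.3084 m/s.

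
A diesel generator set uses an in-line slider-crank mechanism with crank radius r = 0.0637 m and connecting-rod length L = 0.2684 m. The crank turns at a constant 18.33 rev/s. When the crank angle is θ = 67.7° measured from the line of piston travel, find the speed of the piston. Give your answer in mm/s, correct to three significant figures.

7410

ω = 2π·18.3 = 115.2 rad/s
For an in-line slider-crank, x = r cosθ + √(L² − r² sin²θ), so v = −rω sinθ·[1 + r cosθ/√(L² − r² sin²θ)].
With r = 0.0637 m, L = 0.2684 m, θ = 67.7°: √(L² − r² sin²θ) = 0.26185 m.
v = −0.0637·115.2·0.92521·[1 + 0.0637·0.37946/0.26185] = -7.4143 m/s.
|v| = 7.4143 m/s = 7414.3 mm/s.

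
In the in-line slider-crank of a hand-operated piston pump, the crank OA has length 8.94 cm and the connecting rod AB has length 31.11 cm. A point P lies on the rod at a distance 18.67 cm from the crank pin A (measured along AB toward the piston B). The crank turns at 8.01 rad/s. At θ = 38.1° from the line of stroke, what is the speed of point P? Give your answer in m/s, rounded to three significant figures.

0.551

ω = 8.01 rad/s.  Crank-pin speed |V_A| = rω = 0.71609 m/s, perpendicular to OA.
Rod angle: sinφ = −(r/L) sinθ ⇒ φ = -10.213°; ω_rod = −rω cosθ/√(L²−r²sin²θ) = -1.8405 rad/s.
V_P = V_A + ω_rod × AP, with AP = 0.1867 m along the rod.
Components: V_Px = −rω sinθ − a·ω_rod·sinφ = -0.50279 m/s;  V_Py = rω cosθ + a·ω_rod·cosφ = +0.22534 m/s.
|V_P| = √(V_Px² + V_Py²) = 0.55097 m/s.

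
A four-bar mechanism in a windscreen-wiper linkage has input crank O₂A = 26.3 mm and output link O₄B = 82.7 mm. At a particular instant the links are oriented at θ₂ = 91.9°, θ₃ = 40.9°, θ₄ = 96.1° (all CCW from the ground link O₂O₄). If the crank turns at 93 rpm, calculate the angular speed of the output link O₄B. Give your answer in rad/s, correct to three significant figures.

2.93

ω₂ = 9.739 rad/s (from 93 rpm).
Differentiating the loop-closure r₂e^{iθ₂}+r₃e^{iθ₃}=r₁+r₄e^{iθ₄} gives r₂ω₂e^{iθ₂}+r₃ω₃e^{iθ₃}=r₄ω₄e^{iθ₄}.
Eliminating the other unknown: ω₄ = r₂ω₂ sin(θ₂−θ₃) / [r₄ sin(θ₄−θ₃)].
Numerator sine = +0.77715; denominator sine = +0.82115.
Result = 0.0263·9.739·(+0.77715) / (0.0827·(+0.82115)) = +2.9312 rad/s; magnitude 2.9312 rad/s.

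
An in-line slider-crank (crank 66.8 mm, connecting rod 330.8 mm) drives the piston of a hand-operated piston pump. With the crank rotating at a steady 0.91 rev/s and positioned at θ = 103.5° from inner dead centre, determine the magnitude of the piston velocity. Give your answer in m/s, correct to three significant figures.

ω = 2π·0.91 = 5.718 rad/s
For an in-line slider-crank, x = r cosθ + √(L² − r² sin²θ), so v = −rω sinθ·[1 + r cosθ/√(L² − r² sin²θ)].
With r = 0.0668 m, L = 0.3308 m, θ = 103.5°: √(L² − r² sin²θ) = 0.32436 m.
v = −0.0668·5.718·0.97237·[1 + 0.0668·-0.23345/0.32436] = -0.35353 m/s.
|v| = 0.35353 m/s.

0.354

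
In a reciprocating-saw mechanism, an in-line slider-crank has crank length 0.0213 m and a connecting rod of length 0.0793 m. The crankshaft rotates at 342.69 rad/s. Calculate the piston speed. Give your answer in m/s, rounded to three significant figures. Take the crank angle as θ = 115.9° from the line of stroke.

ω = 342.7 rad/s
For an in-line slider-crank, x = r cosθ + √(L² − r² sin²θ), so v = −rω sinθ·[1 + r cosθ/√(L² − r² sin²θ)].
With r = 0.0213 m, L = 0.0793 m, θ = 115.9°: √(L² − r² sin²θ) = 0.07695 m.
v = −0.0213·342.7·0.89956·[1 + 0.0213·-0.43680/0.07695] = -5.7722 m/s.
|v| = 5.7722 m/s.

5.77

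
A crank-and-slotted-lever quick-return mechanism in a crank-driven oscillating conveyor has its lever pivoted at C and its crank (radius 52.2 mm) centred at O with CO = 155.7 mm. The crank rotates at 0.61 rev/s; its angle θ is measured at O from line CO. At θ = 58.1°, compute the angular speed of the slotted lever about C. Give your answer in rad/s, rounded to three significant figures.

ω = 3.833 rad/s (from 0.61 rev/s).
Crank pin A relative to C: A = (d + r cosθ, r sinθ); lever angle φ = atan2(r sinθ, d + r cosθ).
Differentiating tanφ: φ̇ = rω(d cosθ + r)/(d² + r² + 2dr cosθ).
d² + r² + 2dr cosθ = |CA|² = 0.0355571 m²;  d cosθ + r = +0.13448 m.
|ω_lever| = |0.0522·3.833·+0.13448| / 0.0355571 = 0.75667 rad/s.

0.757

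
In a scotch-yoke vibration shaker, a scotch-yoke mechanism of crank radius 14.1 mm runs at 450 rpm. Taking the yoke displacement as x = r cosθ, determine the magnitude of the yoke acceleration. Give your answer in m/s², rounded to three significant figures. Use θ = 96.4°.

ω = 47.12 rad/s (from 450 rpm).
x = r cosθ ⇒ ẍ = −rω² cosθ (ω constant).
|a| = rω²|cosθ| = 0.0141·(47.12)²·|cos 96.4°| = 3.4902 m/s².

3.49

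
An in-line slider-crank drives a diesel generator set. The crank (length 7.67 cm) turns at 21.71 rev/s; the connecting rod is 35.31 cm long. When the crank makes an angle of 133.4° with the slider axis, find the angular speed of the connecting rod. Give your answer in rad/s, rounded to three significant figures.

20.6

ω = 136.4 rad/s (converted from 21.71 rev/s).
The rod makes angle φ with the slider axis where L sinφ = r sinθ; differentiating, L cosφ·φ̇ = r ω cosθ.
L cosφ = √(L² − r² sin²θ) = 0.34867 m.
|ω_rod| = r ω |cosθ| / √(L² − r² sin²θ) = 0.0767·136.4·0.68709/0.34867 = 20.617 rad/s.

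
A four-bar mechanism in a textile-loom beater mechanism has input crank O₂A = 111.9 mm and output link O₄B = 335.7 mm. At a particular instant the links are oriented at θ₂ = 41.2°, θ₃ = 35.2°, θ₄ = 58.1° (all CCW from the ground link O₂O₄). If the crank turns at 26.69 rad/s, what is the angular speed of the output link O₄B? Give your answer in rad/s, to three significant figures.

2.39

ω₂ = 26.69 rad/s
Differentiating the loop-closure r₂e^{iθ₂}+r₃e^{iθ₃}=r₁+r₄e^{iθ₄} gives r₂ω₂e^{iθ₂}+r₃ω₃e^{iθ₃}=r₄ω₄e^{iθ₄}.
Eliminating the other unknown: ω₄ = r₂ω₂ sin(θ₂−θ₃) / [r₄ sin(θ₄−θ₃)].
Numerator sine = +0.10453; denominator sine = +0.38912.
Result = 0.1119·26.69·(+0.10453) / (0.3357·(+0.38912)) = +2.3899 rad/s; magnitude 2.3899 rad/s.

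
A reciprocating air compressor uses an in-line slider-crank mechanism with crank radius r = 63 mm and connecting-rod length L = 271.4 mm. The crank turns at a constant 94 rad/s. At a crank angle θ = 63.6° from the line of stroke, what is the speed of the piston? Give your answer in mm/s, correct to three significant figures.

5860

ω = 94 rad/s
For an in-line slider-crank, x = r cosθ + √(L² − r² sin²θ), so v = −rω sinθ·[1 + r cosθ/√(L² − r² sin²θ)].
With r = 0.063 m, L = 0.2714 m, θ = 63.6°: √(L² − r² sin²θ) = 0.26547 m.
v = −0.063·94·0.89571·[1 + 0.063·0.44464/0.26547] = -5.8641 m/s.
|v| = 5.8641 m/s = 5864.1 mm/s.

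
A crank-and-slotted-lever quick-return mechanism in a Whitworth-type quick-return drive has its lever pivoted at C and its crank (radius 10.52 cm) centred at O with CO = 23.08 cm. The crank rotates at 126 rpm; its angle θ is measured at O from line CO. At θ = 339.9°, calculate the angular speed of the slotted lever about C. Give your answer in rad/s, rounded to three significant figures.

ω = 13.19 rad/s (from 126 rpm).
Crank pin A relative to C: A = (d + r cosθ, r sinθ); lever angle φ = atan2(r sinθ, d + r cosθ).
Differentiating tanφ: φ̇ = rω(d cosθ + r)/(d² + r² + 2dr cosθ).
d² + r² + 2dr cosθ = |CA|² = 0.109938 m²;  d cosθ + r = +0.32194 m.
|ω_lever| = |0.1052·13.19·+0.32194| / 0.109938 = 4.0648 rad/s.

4.06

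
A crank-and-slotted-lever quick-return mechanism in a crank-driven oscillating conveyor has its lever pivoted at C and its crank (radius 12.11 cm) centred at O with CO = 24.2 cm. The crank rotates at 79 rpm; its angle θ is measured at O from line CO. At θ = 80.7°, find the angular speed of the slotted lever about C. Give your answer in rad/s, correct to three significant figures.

ω = 8.273 rad/s (from 79 rpm).
Crank pin A relative to C: A = (d + r cosθ, r sinθ); lever angle φ = atan2(r sinθ, d + r cosθ).
Differentiating tanφ: φ̇ = rω(d cosθ + r)/(d² + r² + 2dr cosθ).
d² + r² + 2dr cosθ = |CA|² = 0.0827012 m²;  d cosθ + r = +0.16021 m.
|ω_lever| = |0.1211·8.273·+0.16021| / 0.0827012 = 1.9408 rad/s.

1.94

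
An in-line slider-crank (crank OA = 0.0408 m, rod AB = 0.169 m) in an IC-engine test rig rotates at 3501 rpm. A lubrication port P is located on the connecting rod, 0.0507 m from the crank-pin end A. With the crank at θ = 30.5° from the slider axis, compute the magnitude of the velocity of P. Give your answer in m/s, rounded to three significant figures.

12.1

ω = 366.6 rad/s.  Crank-pin speed |V_A| = rω = 14.958 m/s, perpendicular to OA.
Rod angle: sinφ = −(r/L) sinθ ⇒ φ = -7.038°; ω_rod = −rω cosθ/√(L²−r²sin²θ) = -76.842 rad/s.
V_P = V_A + ω_rod × AP, with AP = 0.0507 m along the rod.
Components: V_Px = −rω sinθ − a·ω_rod·sinφ = -8.0693 m/s;  V_Py = rω cosθ + a·ω_rod·cosφ = +9.0219 m/s.
|V_P| = √(V_Px² + V_Py²) = 12.104 m/s.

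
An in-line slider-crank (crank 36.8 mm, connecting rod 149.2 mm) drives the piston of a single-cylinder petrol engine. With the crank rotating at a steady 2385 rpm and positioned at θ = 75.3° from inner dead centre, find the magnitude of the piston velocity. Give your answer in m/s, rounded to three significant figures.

9.46

ω = 2π·2385/60 = 249.8 rad/s
For an in-line slider-crank, x = r cosθ + √(L² − r² sin²θ), so v = −rω sinθ·[1 + r cosθ/√(L² − r² sin²θ)].
With r = 0.0368 m, L = 0.1492 m, θ = 75.3°: √(L² − r² sin²θ) = 0.14489 m.
v = −0.0368·249.8·0.96727·[1 + 0.0368·0.25376/0.14489] = -9.4632 m/s.
|v| = 9.4632 m/s.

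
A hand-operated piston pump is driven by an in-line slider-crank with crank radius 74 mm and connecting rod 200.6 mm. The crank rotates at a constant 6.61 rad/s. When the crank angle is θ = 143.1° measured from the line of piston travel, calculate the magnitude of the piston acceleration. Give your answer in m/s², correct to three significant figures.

2.20

ω = 6.61 rad/s
x(θ) = r cosθ + √(L² − r² sin²θ); with ω constant, a = ω²·d²x/dθ².
d²x/dθ² = −r cosθ − r²(cos2θ)/√u − r⁴ sin²2θ/(4u^{3/2}),  u = L² − r² sin²θ = 0.0382662 m².
Substituting r = 0.074 m, L = 0.2006 m, θ = 143.1°: d²x/dθ² = +0.050443 m.
a = ω²·d²x/dθ² = (6.61)²·(+0.050443) = +2.204 m/s²;  |a| = 2.204 m/s².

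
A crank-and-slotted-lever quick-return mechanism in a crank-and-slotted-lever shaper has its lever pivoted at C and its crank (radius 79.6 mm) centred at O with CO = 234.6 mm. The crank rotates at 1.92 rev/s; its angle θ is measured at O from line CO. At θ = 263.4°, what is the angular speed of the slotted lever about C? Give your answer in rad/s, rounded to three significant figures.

ω = 12.06 rad/s (from 1.92 rev/s).
Crank pin A relative to C: A = (d + r cosθ, r sinθ); lever angle φ = atan2(r sinθ, d + r cosθ).
Differentiating tanφ: φ̇ = rω(d cosθ + r)/(d² + r² + 2dr cosθ).
d² + r² + 2dr cosθ = |CA|² = 0.0570806 m²;  d cosθ + r = +0.052636 m.
|ω_lever| = |0.0796·12.06·+0.052636| / 0.0570806 = 0.8855 rad/s.

0.885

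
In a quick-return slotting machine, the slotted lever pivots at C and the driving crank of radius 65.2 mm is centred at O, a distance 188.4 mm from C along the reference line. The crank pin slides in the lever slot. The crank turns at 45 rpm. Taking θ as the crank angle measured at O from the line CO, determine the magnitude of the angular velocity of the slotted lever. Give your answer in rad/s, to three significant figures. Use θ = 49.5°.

1.03

ω = 4.712 rad/s (from 45 rpm).
Crank pin A relative to C: A = (d + r cosθ, r sinθ); lever angle φ = atan2(r sinθ, d + r cosθ).
Differentiating tanφ: φ̇ = rω(d cosθ + r)/(d² + r² + 2dr cosθ).
d² + r² + 2dr cosθ = |CA|² = 0.0557008 m²;  d cosθ + r = +0.18756 m.
|ω_lever| = |0.0652·4.712·+0.18756| / 0.0557008 = 1.0346 rad/s.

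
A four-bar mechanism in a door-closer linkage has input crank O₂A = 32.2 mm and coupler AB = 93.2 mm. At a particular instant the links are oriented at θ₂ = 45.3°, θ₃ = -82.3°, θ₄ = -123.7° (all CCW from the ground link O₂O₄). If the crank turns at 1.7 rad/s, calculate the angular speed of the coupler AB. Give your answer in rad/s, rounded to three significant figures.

ω₂ = 1.7 rad/s
Differentiating the loop-closure r₂e^{iθ₂}+r₃e^{iθ₃}=r₁+r₄e^{iθ₄} gives r₂ω₂e^{iθ₂}+r₃ω₃e^{iθ₃}=r₄ω₄e^{iθ₄}.
Eliminating the other unknown: ω₃ = r₂ω₂ sin(θ₄−θ₂) / [r₃ sin(θ₃−θ₄)].
Numerator sine = -0.19081; denominator sine = +0.66131.
Result = 0.0322·1.7·(-0.19081) / (0.0932·(+0.66131)) = -0.16947 rad/s; magnitude 0.16947 rad/s.

0.169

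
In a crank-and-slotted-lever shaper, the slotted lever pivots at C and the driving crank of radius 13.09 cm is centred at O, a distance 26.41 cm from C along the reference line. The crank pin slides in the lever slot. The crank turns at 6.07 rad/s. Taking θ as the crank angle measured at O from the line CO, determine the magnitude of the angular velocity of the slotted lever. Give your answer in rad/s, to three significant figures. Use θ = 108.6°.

0.572

ω = 6.07 rad/s
Crank pin A relative to C: A = (d + r cosθ, r sinθ); lever angle φ = atan2(r sinθ, d + r cosθ).
Differentiating tanφ: φ̇ = rω(d cosθ + r)/(d² + r² + 2dr cosθ).
d² + r² + 2dr cosθ = |CA|² = 0.0648303 m²;  d cosθ + r = +0.046663 m.
|ω_lever| = |0.1309·6.07·+0.046663| / 0.0648303 = 0.5719 rad/s.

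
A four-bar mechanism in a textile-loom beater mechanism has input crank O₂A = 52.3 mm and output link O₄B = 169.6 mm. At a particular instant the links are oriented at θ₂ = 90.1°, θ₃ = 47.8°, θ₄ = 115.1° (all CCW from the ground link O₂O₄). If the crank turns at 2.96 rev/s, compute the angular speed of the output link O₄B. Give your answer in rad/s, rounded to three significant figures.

4.18

ω₂ = 18.6 rad/s (from 2.96 rev/s).
Differentiating the loop-closure r₂e^{iθ₂}+r₃e^{iθ₃}=r₁+r₄e^{iθ₄} gives r₂ω₂e^{iθ₂}+r₃ω₃e^{iθ₃}=r₄ω₄e^{iθ₄}.
Eliminating the other unknown: ω₄ = r₂ω₂ sin(θ₂−θ₃) / [r₄ sin(θ₄−θ₃)].
Numerator sine = +0.67301; denominator sine = +0.92254.
Result = 0.0523·18.6·(+0.67301) / (0.1696·(+0.92254)) = +4.1839 rad/s; magnitude 4.1839 rad/s.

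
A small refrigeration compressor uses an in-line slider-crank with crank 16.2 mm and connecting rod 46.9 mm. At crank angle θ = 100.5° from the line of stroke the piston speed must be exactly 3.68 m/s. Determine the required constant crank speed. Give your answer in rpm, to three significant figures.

For an in-line slider-crank, |v_piston| = rω|sinθ|·[1 + r cosθ/√(L² − r² sin²θ)].
With r = 0.0162 m, L = 0.0469 m, θ = 100.5°: the bracketed kinematic factor |dx/dθ| = 0.014863 m.
ω = v/|dx/dθ| = 3.68/0.014863 = 247.6 rad/s.
N = 60ω/(2π) = 2364.4 rpm.

2360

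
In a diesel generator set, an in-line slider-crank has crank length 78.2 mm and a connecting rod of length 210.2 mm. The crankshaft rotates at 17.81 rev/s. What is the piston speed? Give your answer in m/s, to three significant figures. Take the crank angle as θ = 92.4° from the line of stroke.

8.60

ω = 2π·17.8 = 111.9 rad/s
For an in-line slider-crank, x = r cosθ + √(L² − r² sin²θ), so v = −rω sinθ·[1 + r cosθ/√(L² − r² sin²θ)].
With r = 0.0782 m, L = 0.2102 m, θ = 92.4°: √(L² − r² sin²θ) = 0.19514 m.
v = −0.0782·111.9·0.99912·[1 + 0.0782·-0.04188/0.19514] = -8.5965 m/s.
|v| = 8.5965 m/s.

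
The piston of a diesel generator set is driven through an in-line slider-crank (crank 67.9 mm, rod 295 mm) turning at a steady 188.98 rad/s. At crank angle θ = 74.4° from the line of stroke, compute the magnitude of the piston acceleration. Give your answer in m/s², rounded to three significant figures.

ω = 189 rad/s
x(θ) = r cosθ + √(L² − r² sin²θ); with ω constant, a = ω²·d²x/dθ².
d²x/dθ² = −r cosθ − r²(cos2θ)/√u − r⁴ sin²2θ/(4u^{3/2}),  u = L² − r² sin²θ = 0.082748 m².
Substituting r = 0.0679 m, L = 0.295 m, θ = 74.4°: d²x/dθ² = -0.0046104 m.
a = ω²·d²x/dθ² = (189)²·(-0.0046104) = -164.65 m/s²;  |a| = 164.65 m/s².

165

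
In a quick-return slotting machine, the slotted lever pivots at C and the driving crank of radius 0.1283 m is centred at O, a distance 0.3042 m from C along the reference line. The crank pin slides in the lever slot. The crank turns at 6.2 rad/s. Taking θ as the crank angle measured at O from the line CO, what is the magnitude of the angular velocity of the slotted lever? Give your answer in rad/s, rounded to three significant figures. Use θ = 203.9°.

3.17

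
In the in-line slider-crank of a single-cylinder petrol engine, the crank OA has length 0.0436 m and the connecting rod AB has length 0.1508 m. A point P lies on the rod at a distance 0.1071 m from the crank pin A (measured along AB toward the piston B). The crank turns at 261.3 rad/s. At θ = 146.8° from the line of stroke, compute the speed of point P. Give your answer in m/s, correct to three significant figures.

ω = 261.3 rad/s.  Crank-pin speed |V_A| = rω = 11.393 m/s, perpendicular to OA.
Rod angle: sinφ = −(r/L) sinθ ⇒ φ = -9.109°; ω_rod = −rω cosθ/√(L²−r²sin²θ) = +64.024 rad/s.
V_P = V_A + ω_rod × AP, with AP = 0.1071 m along the rod.
Components: V_Px = −rω sinθ − a·ω_rod·sinφ = -5.1527 m/s;  V_Py = rω cosθ + a·ω_rod·cosφ = -2.7625 m/s.
|V_P| = √(V_Px² + V_Py²) = 5.8465 m/s.

5.85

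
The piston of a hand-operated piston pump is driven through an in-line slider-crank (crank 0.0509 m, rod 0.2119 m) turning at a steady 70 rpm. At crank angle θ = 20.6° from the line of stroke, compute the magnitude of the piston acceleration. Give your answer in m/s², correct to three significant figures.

3.06

ω = 2π·70/60 = 7.33 rad/s
x(θ) = r cosθ + √(L² − r² sin²θ); with ω constant, a = ω²·d²x/dθ².
d²x/dθ² = −r cosθ − r²(cos2θ)/√u − r⁴ sin²2θ/(4u^{3/2}),  u = L² − r² sin²θ = 0.0445809 m².
Substituting r = 0.0509 m, L = 0.2119 m, θ = 20.6°: d²x/dθ² = -0.056955 m.
a = ω²·d²x/dθ² = (7.33)²·(-0.056955) = -3.0605 m/s²;  |a| = 3.0605 m/s².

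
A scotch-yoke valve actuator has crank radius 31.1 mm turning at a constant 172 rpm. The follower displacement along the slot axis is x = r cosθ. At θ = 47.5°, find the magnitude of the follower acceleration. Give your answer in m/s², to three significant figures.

6.82

ω = 18.01 rad/s (from 172 rpm).
x = r cosθ ⇒ ẍ = −rω² cosθ (ω constant).
|a| = rω²|cosθ| = 0.0311·(18.01)²·|cos 47.5°| = 6.8164 m/s².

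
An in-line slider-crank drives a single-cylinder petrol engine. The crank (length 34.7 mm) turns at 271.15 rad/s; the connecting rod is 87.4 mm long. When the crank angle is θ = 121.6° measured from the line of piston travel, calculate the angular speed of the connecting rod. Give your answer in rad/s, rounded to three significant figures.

59.9

ω = 271.1 rad/s
The rod makes angle φ with the slider axis where L sinφ = r sinθ; differentiating, L cosφ·φ̇ = r ω cosθ.
L cosφ = √(L² − r² sin²θ) = 0.082251 m.
|ω_rod| = r ω |cosθ| / √(L² − r² sin²θ) = 0.0347·271.1·0.52399/0.082251 = 59.94 rad/s.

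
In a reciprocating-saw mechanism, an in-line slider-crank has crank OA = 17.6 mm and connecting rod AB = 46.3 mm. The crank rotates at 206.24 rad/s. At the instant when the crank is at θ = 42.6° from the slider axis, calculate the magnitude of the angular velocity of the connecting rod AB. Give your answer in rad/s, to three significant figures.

59.7

ω = 206.2 rad/s
The rod makes angle φ with the slider axis where L sinφ = r sinθ; differentiating, L cosφ·φ̇ = r ω cosθ.
L cosφ = √(L² − r² sin²θ) = 0.044741 m.
|ω_rod| = r ω |cosθ| / √(L² − r² sin²θ) = 0.0176·206.2·0.73610/0.044741 = 59.719 rad/s.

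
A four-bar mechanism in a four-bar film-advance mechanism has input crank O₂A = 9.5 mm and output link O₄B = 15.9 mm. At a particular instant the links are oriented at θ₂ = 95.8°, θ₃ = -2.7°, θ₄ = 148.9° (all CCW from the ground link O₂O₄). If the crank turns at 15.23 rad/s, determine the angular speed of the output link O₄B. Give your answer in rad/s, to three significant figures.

ω₂ = 15.23 rad/s
Differentiating the loop-closure r₂e^{iθ₂}+r₃e^{iθ₃}=r₁+r₄e^{iθ₄} gives r₂ω₂e^{iθ₂}+r₃ω₃e^{iθ₃}=r₄ω₄e^{iθ₄}.
Eliminating the other unknown: ω₄ = r₂ω₂ sin(θ₂−θ₃) / [r₄ sin(θ₄−θ₃)].
Numerator sine = +0.98902; denominator sine = +0.47562.
Result = 0.0095·15.23·(+0.98902) / (0.0159·(+0.47562)) = +18.922 rad/s; magnitude 18.922 rad/s.

18.9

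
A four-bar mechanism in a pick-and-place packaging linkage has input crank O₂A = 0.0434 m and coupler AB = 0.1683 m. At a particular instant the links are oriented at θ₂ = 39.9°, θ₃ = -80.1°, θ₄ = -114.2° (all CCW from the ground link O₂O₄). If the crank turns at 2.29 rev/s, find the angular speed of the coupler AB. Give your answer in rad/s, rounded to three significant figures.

ω₂ = 14.39 rad/s (from 2.29 rev/s).
Differentiating the loop-closure r₂e^{iθ₂}+r₃e^{iθ₃}=r₁+r₄e^{iθ₄} gives r₂ω₂e^{iθ₂}+r₃ω₃e^{iθ₃}=r₄ω₄e^{iθ₄}.
Eliminating the other unknown: ω₃ = r₂ω₂ sin(θ₄−θ₂) / [r₃ sin(θ₃−θ₄)].
Numerator sine = -0.43680; denominator sine = +0.56064.
Result = 0.0434·14.39·(-0.43680) / (0.1683·(+0.56064)) = -2.8908 rad/s; magnitude 2.8908 rad/s.

2.89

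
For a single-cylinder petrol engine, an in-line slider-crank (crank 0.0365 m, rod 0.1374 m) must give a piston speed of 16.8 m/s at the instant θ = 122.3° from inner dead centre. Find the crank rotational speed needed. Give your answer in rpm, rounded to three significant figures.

For an in-line slider-crank, |v_piston| = rω|sinθ|·[1 + r cosθ/√(L² − r² sin²θ)].
With r = 0.0365 m, L = 0.1374 m, θ = 122.3°: the bracketed kinematic factor |dx/dθ| = 0.026358 m.
ω = v/|dx/dθ| = 16.8/0.026358 = 637.38 rad/s.
N = 60ω/(2π) = 6086.5 rpm.

6090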